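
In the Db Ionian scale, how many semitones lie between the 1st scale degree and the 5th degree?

7

The scale is Db Eb F Gb Ab Bb C.
Db up to Ab is a perfect fifth — 7 semitones.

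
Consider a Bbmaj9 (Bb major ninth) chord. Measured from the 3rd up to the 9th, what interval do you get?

Bbmaj9 (Bb major ninth): Bb D F A C.
So we need the interval from D up to C.
D up to C is 10 semitones, a half step narrower than a major seventh, so the interval is minor.

minor seventh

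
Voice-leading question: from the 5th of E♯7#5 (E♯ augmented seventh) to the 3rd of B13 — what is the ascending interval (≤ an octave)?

E♯7#5 (E♯ augmented seventh) has B𝄪 as its 5th, and B13 has D♯ as its 3rd.
3 letter names make it a third; at 2 semitones (a whole step narrower than major) the quality is diminished.

diminished 3rd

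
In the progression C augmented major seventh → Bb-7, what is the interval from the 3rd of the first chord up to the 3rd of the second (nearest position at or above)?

C augmented major seventh has E as its 3rd, and Bb-7 has Db as its 3rd.
7 letter names make it a seventh; at 9 semitones (a whole step narrower than major) the quality is diminished.

d7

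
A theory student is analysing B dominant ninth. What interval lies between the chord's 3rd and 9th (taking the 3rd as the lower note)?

minor seventh

B9 is spelled B, D♯, F♯, A, C♯.
So we need the interval from D♯ up to C♯.
From D♯ to C♯: 10 semitones over a seventh = minor.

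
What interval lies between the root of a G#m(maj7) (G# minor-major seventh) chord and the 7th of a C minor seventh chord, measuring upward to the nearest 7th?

G#m(maj7) (G# minor-major seventh) has G# as its root, and C minor seventh has Bb as its 7th.
G# up to Bb is 2 semitones, a whole step narrower than a major third, so the interval is diminished.

d3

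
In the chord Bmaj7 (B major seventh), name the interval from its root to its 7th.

major 7th

BM7: B, D#, F#, A#.
That puts B below A#.
B up to A# spans 7 letter names and 11 semitones — a major seventh.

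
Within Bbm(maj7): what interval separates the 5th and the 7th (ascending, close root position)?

major 3rd

Bbm(maj7) is spelled Bb Db F A.
The 5th is F and the 7th is A.
F up to A spans 3 letter names and 4 semitones — a major third.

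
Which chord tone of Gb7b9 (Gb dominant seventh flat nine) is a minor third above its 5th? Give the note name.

Fb

Gb dominant seventh flat nine: Gb–Bb–Db–Fb–Abb.
The 5th is Db. A minor third above Db is Fb.
Fb is the chord's 7th.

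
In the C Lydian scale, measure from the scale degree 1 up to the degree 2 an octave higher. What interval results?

Spelling the C Lydian scale: C D E F# G A B.
Scale degree 1 = C; 2nd scale degree (up an octave) = D.
From C to D is 14 semitones, exactly the major ninth.

M9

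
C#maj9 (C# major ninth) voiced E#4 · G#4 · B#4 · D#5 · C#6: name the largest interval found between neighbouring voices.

m7

Adjacent intervals: E#4→G#4 = minor third; G#4→B#4 = major third; B#4→D#5 = minor third; D#5→C#6 = minor seventh.
The largest is D#5 to C#6, a minor seventh (10 semitones).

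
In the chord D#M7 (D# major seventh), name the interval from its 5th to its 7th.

D#M7 (D# major seventh) is spelled D#-F##-A#-C##.
5th = A#; 7th = C##.
Counting 3 letters and 4 half steps from A# gives a major third.

major third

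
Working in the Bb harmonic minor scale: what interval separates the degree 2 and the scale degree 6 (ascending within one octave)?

diminished fifth

The scale runs Bb C Db Eb F Gb A.
The degree 2 is C and the 6th scale degree is Gb.
From C to Gb: 6 semitones over a fifth = diminished.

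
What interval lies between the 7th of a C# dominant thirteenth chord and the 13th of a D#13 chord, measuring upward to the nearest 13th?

augmented unison

C# dominant thirteenth has B as its 7th, and D#13 has B# as its 13th.
1 letter names make it a unison; at 1 semitone (a half step wider than perfect) the quality is augmented.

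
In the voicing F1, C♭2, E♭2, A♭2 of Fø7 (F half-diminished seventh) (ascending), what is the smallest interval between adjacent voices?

Adjacent intervals: F1→C♭2 = diminished fifth; C♭2→E♭2 = major third; E♭2→A♭2 = perfect fourth.
The smallest is C♭2 to E♭2, a major third (4 semitones).

major 3rd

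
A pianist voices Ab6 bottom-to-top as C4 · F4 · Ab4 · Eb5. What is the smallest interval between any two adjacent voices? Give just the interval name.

Adjacent intervals: C4→F4 = perfect fourth; F4→Ab4 = minor third; Ab4→Eb5 = perfect fifth.
The smallest is F4 to Ab4, a minor third (3 semitones).

minor 3rd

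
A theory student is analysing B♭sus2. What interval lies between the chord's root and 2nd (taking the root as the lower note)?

Spelling the chord: B♭, C, F.
Root = B♭; 2nd = C.
From B♭ to C is 2 semitones, exactly the major second.

major 2nd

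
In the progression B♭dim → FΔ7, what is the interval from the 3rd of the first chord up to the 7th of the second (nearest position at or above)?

augmented second

The 3rd of B♭dim is D♭; the 7th of FΔ7 is E.
D♭ up to E is 3 semitones, a half step wider than a major second, so the interval is augmented.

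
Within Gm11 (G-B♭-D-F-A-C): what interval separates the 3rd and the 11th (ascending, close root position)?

So we need the interval from B♭ up to C.
From B♭ to C is 14 semitones, exactly the major ninth.

M9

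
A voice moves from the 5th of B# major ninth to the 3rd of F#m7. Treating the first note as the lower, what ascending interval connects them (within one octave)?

diminished 3rd

The 5th of B# major ninth is F##; the 3rd of F#m7 is A.
3 letter names make it a third; at 2 semitones (a whole step narrower than major) the quality is diminished.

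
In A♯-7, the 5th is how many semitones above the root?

7

The chord tones of A♯m7 are A♯, C♯, E♯, G♯.
A♯ to E♯ is a perfect fifth: 7 semitones.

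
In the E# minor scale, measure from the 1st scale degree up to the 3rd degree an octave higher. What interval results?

The scale runs E# F## G# A# B# C# D#.
1st scale degree = E#; scale degree 3 (up an octave) = G#.
From E# to G#: 15 semitones over a tenth = minor.

minor tenth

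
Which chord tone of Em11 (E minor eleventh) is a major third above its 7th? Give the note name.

F#

Spelling the chord: E, G, B, D, F#, A.
The 7th is D. A major third above D is F#.
F# is the chord's 9th.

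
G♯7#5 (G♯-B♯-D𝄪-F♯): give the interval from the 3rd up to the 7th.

The 3rd is B♯ and the 7th is F♯.
5 letter names make it a fifth; at 6 semitones (a half step narrower than perfect) the quality is diminished.

diminished 5th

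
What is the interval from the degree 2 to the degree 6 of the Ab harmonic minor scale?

The scale runs Ab Bb Cb Db Eb Fb G.
That puts Bb below Fb.
5 letter names make it a fifth; at 6 semitones (a half step narrower than perfect) the quality is diminished.

diminished fifth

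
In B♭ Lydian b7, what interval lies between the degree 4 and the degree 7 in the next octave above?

Spelling B♭ Lydian b7: B♭ C D E F G A♭.
Degree 4 = E; 7th scale degree (up an octave) = A♭.
From E to A♭: 16 semitones over an eleventh = diminished.

d11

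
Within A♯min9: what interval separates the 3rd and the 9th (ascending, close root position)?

major seventh

A♯min9 is spelled A♯-C♯-E♯-G♯-B♯.
That puts C♯ below B♯.
From C♯ to B♯ is 11 semitones, exactly the major seventh.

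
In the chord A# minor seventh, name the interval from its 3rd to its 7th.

perfect 5th

A#m7: A# C# E# G#.
3rd = C#; 7th = G#.
C# up to G# spans 5 letter names and 7 semitones — a perfect fifth.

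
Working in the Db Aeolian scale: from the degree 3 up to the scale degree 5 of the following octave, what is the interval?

major tenth

Spelling the Db Aeolian scale: Db Eb Fb Gb Ab Bbb Cb.
The degree 3 is Fb and the scale degree 5 (up an octave) is Ab.
Fb up to Ab spans 10 letter names and 16 semitones — a major tenth.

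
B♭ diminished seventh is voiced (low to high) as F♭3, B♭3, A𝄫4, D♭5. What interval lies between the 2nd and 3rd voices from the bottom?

diminished seventh

Those voices are B♭3 and A𝄫4.
7 letter names make it a seventh; at 9 semitones (a whole step narrower than major) the quality is diminished.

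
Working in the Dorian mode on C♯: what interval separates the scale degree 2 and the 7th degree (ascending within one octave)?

Spelling the Dorian mode on C♯: C♯ D♯ E F♯ G♯ A♯ B.
That puts D♯ below B.
From D♯ to B: 8 semitones over a sixth = minor.

minor sixth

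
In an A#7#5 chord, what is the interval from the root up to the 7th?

minor seventh

Spelling the chord: A#-C##-E##-G#.
That puts A# below G#.
From A# to G#: 10 semitones over a seventh = minor.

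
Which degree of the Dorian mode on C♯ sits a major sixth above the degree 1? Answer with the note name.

The scale is C♯ D♯ E F♯ G♯ A♯ B.
The degree 1 is C♯; a major sixth above that is A♯ — scale degree 6.

A#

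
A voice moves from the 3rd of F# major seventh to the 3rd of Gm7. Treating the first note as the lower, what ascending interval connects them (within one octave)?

diminished second

The 3rd of F# major seventh is A#; the 3rd of Gm7 is Bb.
From A# to Bb: 0 semitones over a second = diminished.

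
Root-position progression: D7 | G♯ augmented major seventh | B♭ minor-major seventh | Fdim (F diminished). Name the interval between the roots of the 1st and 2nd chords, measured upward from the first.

augmented fourth

The roots are D and G♯.
4 letter names make it a fourth; at 6 semitones (a half step wider than perfect) the quality is augmented.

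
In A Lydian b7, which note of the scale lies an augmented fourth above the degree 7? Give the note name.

The scale is A B C# D# E F# G.
The degree 7 is G; an augmented fourth above that is C# — scale degree 3.

C#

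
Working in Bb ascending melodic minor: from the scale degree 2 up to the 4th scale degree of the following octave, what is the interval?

Spelling Bb ascending melodic minor: Bb C Db Eb F G A.
Scale degree 2 = C; degree 4 (up an octave) = Eb.
From C to Eb: 15 semitones over a tenth = minor.

minor tenth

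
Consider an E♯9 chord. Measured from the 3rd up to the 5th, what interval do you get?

minor third

E♯ dominant ninth is spelled E♯ G𝄪 B♯ D♯ F𝄪.
The 3rd is G𝄪 and the 5th is B♯.
G𝄪 up to B♯ is 3 semitones, a half step narrower than a major third, so the interval is minor.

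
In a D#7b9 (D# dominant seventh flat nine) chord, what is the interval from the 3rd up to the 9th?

D#7b9 (D# dominant seventh flat nine) is spelled D# F## A# C# E.
The 3rd is F## and the 9th is E.
7 letter names make it a seventh; at 9 semitones (a whole step narrower than major) the quality is diminished.

diminished 7th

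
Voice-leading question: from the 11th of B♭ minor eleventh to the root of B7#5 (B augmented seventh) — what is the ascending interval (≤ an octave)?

augmented 5th

The 11th of B♭ minor eleventh is E♭; the root of B7#5 (B augmented seventh) is B.
From E♭ to B: 8 semitones over a fifth = augmented.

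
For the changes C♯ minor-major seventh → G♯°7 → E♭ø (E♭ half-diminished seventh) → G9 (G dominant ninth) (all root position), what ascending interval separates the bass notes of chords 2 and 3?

The roots are G♯ and E♭.
6 letter names make it a sixth; at 7 semitones (a whole step narrower than major) the quality is diminished.

diminished sixth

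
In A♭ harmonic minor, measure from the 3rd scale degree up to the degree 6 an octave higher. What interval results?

P11

A♭ harmonic minor: A♭ B♭ C♭ D♭ E♭ F♭ G.
That puts C♭ below F♭.
C♭ up to F♭ spans 11 letter names and 17 semitones — a perfect eleventh.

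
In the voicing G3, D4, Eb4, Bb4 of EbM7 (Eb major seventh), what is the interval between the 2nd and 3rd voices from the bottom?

Those voices are D4 and Eb4.
2 letter names make it a second; at 1 semitone (a half step narrower than major) the quality is minor.

m2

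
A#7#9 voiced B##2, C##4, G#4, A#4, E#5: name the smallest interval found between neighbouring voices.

Adjacent intervals: B##2→C##4 = minor ninth; C##4→G#4 = diminished fifth; G#4→A#4 = major second; A#4→E#5 = perfect fifth.
The smallest is G#4 to A#4, a major second (2 semitones).

major second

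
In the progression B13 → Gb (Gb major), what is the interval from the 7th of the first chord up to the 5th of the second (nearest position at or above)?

diminished fourth

B13 has A as its 7th, and Gb (Gb major) has Db as its 5th.
From A to Db: 4 semitones over a fourth = diminished.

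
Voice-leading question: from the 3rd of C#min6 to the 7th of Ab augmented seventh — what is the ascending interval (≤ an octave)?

diminished third

The 3rd of C#min6 is E; the 7th of Ab augmented seventh is Gb.
E up to Gb is 2 semitones, a whole step narrower than a major third, so the interval is diminished.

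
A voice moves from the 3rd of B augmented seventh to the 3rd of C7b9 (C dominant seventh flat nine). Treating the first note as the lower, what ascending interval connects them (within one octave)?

minor second

The 3rd of B augmented seventh is D#; the 3rd of C7b9 (C dominant seventh flat nine) is E.
D# up to E is 1 semitone, a half step narrower than a major second, so the interval is minor.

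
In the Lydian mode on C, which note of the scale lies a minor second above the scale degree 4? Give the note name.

The scale is C D E F♯ G A B.
The scale degree 4 is F♯; a minor second above that is G — scale degree 5.

G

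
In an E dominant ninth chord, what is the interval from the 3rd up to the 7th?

diminished 5th

The chord tones of E dominant ninth are E G# B D F#.
That puts G# below D.
G# up to D is 6 semitones, a half step narrower than a perfect fifth, so the interval is diminished.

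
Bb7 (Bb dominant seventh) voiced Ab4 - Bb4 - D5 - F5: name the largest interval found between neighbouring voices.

Adjacent intervals: Ab4→Bb4 = major second; Bb4→D5 = major third; D5→F5 = minor third.
The largest is Bb4 to D5, a major third (4 semitones).

M3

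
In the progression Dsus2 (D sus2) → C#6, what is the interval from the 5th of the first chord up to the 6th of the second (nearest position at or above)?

The 5th of Dsus2 (D sus2) is A; the 6th of C#6 is A#.
A up to A# is 1 semitone, a half step wider than a perfect unison, so the interval is augmented.

augmented unison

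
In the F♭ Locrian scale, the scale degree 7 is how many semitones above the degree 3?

The scale is F♭ G𝄫 A𝄫 B𝄫 C𝄫 D𝄫 E𝄫.
A𝄫 up to E𝄫 is a perfect fifth — 7 semitones.

7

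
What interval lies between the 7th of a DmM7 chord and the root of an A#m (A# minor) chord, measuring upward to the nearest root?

major 6th

DmM7 has C# as its 7th, and A#m (A# minor) has A# as its root.
C# up to A# spans 6 letter names and 9 semitones — a major sixth.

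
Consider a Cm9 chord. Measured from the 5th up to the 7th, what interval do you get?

minor third

The chord tones of Cmin9 are C, Eb, G, Bb, D.
5th = G; 7th = Bb.
From G to Bb: 3 semitones over a third = minor.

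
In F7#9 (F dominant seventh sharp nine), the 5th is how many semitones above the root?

F dominant seventh sharp nine: F A C Eb G#.
F to C is a perfect fifth: 7 semitones.

7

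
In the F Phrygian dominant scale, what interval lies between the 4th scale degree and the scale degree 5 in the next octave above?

major 9th

F phrygian dominant: F Gb A Bb C Db Eb.
That puts Bb below C.
Counting 9 letters and 14 half steps from Bb gives a major ninth.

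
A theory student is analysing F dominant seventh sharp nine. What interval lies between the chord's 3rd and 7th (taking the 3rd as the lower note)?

diminished fifth

Spelling the chord: F, A, C, Eb, G#.
The 3rd is A and the 7th is Eb.
5 letter names make it a fifth; at 6 semitones (a half step narrower than perfect) the quality is diminished.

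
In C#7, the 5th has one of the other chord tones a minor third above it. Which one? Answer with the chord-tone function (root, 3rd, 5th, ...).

7th

The chord tones of C#7 are C#, E#, G#, B.
The 5th is G#. A minor third above G# is B.
B is the chord's 7th.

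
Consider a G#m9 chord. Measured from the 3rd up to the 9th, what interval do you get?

Spelling the chord: G#–B–D#–F#–A#.
That puts B below A#.
B up to A# spans 7 letter names and 11 semitones — a major seventh.

major seventh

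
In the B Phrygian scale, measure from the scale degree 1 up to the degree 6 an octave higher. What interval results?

Spelling the B Phrygian scale: B C D E F♯ G A.
So we need the interval from B up to G.
From B to G: 20 semitones over a thirteenth = minor.

minor thirteenth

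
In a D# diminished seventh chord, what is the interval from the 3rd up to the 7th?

The chord tones of D#dim7 are D#-F#-A-C.
3rd = F#; 7th = C.
F# up to C is 6 semitones, a half step narrower than a perfect fifth, so the interval is diminished.

diminished fifth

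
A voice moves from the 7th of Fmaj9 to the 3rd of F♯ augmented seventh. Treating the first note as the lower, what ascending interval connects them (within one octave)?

augmented fourth

Fmaj9 has E as its 7th, and F♯ augmented seventh has A♯ as its 3rd.
From E to A♯: 6 semitones over a fourth = augmented.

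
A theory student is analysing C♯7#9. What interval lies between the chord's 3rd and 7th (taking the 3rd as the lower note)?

C♯7#9 (C♯ dominant seventh sharp nine): C♯-E♯-G♯-B-D𝄪.
So we need the interval from E♯ up to B.
E♯ up to B is 6 semitones, a half step narrower than a perfect fifth, so the interval is diminished.
That tritone between 3rd and 7th is what gives the dominant seventh its pull toward resolution.

diminished 5th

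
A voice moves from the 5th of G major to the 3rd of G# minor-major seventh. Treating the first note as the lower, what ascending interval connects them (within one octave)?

G major has D as its 5th, and G# minor-major seventh has B as its 3rd.
From D to B is 9 semitones, exactly the major sixth.

major 6th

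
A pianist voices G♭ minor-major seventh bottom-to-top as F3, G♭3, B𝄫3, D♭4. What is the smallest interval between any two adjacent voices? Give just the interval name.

minor second

Adjacent intervals: F3→G♭3 = minor second; G♭3→B𝄫3 = minor third; B𝄫3→D♭4 = major third.
The smallest is F3 to G♭3, a minor second (1 semitone).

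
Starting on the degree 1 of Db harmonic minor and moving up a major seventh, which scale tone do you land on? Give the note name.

The scale is Db Eb Fb Gb Ab Bbb C.
The degree 1 is Db; a major seventh above that is C — scale degree 7.

C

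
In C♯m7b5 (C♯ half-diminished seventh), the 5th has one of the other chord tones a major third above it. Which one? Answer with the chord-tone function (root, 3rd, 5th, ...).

7th

The chord tones of C♯ø7 (C♯ half-diminished seventh) are C♯–E–G–B.
The 5th is G. A major third above G is B.
B is the chord's 7th.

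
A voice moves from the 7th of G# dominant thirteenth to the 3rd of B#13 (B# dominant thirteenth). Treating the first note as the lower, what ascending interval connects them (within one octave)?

G# dominant thirteenth has F# as its 7th, and B#13 (B# dominant thirteenth) has D## as its 3rd.
F# up to D## is 10 semitones, a half step wider than a major sixth, so the interval is augmented.

augmented sixth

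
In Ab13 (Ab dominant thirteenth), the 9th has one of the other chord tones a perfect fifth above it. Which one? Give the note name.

F

Spelling the chord: Ab C Eb Gb Bb F.
The 9th is Bb. A perfect fifth above Bb is F.
F is the chord's 13th.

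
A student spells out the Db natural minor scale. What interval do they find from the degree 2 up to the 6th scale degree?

diminished 5th

Spelling the Db natural minor scale: Db Eb Fb Gb Ab Bbb Cb.
Degree 2 = Eb; 6th scale degree = Bbb.
From Eb to Bbb: 6 semitones over a fifth = diminished.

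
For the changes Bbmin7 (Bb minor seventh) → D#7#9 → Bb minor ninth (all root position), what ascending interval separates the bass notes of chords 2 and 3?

diminished sixth

The roots are D# and Bb.
D# up to Bb is 7 semitones, a whole step narrower than a major sixth, so the interval is diminished.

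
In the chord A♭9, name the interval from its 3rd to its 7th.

diminished fifth

Spelling the chord: A♭ C E♭ G♭ B♭.
3rd = C; 7th = G♭.
5 letter names make it a fifth; at 6 semitones (a half step narrower than perfect) the quality is diminished.
This 3–7 tritone is the characteristic tension at the heart of the dominant sound.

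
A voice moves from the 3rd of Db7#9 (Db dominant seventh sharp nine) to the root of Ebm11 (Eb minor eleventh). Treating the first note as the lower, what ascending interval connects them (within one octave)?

The 3rd of Db7#9 (Db dominant seventh sharp nine) is F; the root of Ebm11 (Eb minor eleventh) is Eb.
F up to Eb is 10 semitones, a half step narrower than a major seventh, so the interval is minor.

m7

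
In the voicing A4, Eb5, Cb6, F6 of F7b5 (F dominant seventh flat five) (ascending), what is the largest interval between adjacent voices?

Adjacent intervals: A4→Eb5 = diminished fifth; Eb5→Cb6 = minor sixth; Cb6→F6 = augmented fourth.
The largest is Eb5 to Cb6, a minor sixth (8 semitones).

minor sixth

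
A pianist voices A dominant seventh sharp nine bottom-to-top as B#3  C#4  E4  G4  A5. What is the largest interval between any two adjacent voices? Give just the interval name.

major 9th

Adjacent intervals: B#3→C#4 = minor second; C#4→E4 = minor third; E4→G4 = minor third; G4→A5 = major ninth.
The largest is G4 to A5, a major ninth (14 semitones).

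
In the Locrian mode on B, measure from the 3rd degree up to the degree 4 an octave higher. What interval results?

major ninth

The scale runs B C D E F G A.
So we need the interval from D up to E.
Counting 9 letters and 14 half steps from D gives a major ninth.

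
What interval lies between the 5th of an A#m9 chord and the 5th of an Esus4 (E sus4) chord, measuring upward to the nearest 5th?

A#m9 has E# as its 5th, and Esus4 (E sus4) has B as its 5th.
5 letter names make it a fifth; at 6 semitones (a half step narrower than perfect) the quality is diminished.

diminished 5th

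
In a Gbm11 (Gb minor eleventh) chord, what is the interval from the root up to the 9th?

major ninth

Spelling the chord: Gb–Bbb–Db–Fb–Ab–Cb.
So we need the interval from Gb up to Ab.
From Gb to Ab is 14 semitones, exactly the major ninth.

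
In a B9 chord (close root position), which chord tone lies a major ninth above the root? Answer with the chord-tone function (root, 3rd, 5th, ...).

9th

B dominant ninth is spelled B, D♯, F♯, A, C♯.
The root is B. A major ninth above B is C♯.
C♯ is the chord's 9th.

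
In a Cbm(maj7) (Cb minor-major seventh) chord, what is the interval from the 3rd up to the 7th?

CbmM7 is spelled Cb–Ebb–Gb–Bb.
So we need the interval from Ebb up to Bb.
Ebb up to Bb is 8 semitones, a half step wider than a perfect fifth, so the interval is augmented.

augmented fifth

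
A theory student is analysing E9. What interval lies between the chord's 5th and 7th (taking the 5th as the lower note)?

The chord tones of E9 (E dominant ninth) are E–G#–B–D–F#.
The 5th is B and the 7th is D.
B up to D is 3 semitones, a half step narrower than a major third, so the interval is minor.

minor third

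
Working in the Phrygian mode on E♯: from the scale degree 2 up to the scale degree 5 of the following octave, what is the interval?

augmented eleventh

Spelling the Phrygian mode on E♯: E♯ F♯ G♯ A♯ B♯ C♯ D♯.
Scale degree 2 = F♯; 5th scale degree (up an octave) = B♯.
11 letter names make it an eleventh; at 18 semitones (a half step wider than perfect) the quality is augmented.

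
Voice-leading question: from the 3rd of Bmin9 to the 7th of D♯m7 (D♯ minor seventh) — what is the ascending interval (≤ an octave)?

major seventh

Bmin9 has D as its 3rd, and D♯m7 (D♯ minor seventh) has C♯ as its 7th.
D up to C♯ spans 7 letter names and 11 semitones — a major seventh.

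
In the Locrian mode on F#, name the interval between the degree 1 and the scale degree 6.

The scale runs F# G A B C D E.
Degree 1 = F#; 6th scale degree = D.
F# up to D is 8 semitones, a half step narrower than a major sixth, so the interval is minor.

minor sixth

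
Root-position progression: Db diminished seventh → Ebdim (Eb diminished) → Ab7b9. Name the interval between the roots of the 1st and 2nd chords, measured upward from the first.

major second

The roots are Db and Eb.
From Db to Eb is 2 semitones, exactly the major second.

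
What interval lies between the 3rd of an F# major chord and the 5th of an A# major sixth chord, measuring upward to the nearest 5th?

F# major has A# as its 3rd, and A# major sixth has E# as its 5th.
From A# to E# is 7 semitones, exactly the perfect fifth.

perfect fifth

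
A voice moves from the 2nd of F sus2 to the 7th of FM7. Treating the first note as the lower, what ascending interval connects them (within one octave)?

major sixth

F sus2 has G as its 2nd, and FM7 has E as its 7th.
Counting 6 letters and 9 half steps from G gives a major sixth.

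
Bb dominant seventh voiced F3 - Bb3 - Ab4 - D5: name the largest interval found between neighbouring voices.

minor seventh

Adjacent intervals: F3→Bb3 = perfect fourth; Bb3→Ab4 = minor seventh; Ab4→D5 = augmented fourth.
The largest is Bb3 to Ab4, a minor seventh (10 semitones).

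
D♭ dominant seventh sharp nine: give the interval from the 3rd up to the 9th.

D♭7#9: D♭ F A♭ C♭ E.
That puts F below E.
F up to E spans 7 letter names and 11 semitones — a major seventh.

major seventh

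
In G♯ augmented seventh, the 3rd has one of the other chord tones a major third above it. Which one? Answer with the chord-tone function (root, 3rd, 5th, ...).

G♯7#5: G♯ B♯ D𝄪 F♯.
The 3rd is B♯. A major third above B♯ is D𝄪.
D𝄪 is the chord's 5th.

5th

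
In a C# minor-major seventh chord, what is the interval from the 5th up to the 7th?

The chord tones of C# minor-major seventh are C# E G# B#.
That puts G# below B#.
G# up to B# spans 3 letter names and 4 semitones — a major third.

major third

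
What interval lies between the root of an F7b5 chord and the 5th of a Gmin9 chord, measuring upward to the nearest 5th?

The root of F7b5 is F; the 5th of Gmin9 is D.
F up to D spans 6 letter names and 9 semitones — a major sixth.

major 6th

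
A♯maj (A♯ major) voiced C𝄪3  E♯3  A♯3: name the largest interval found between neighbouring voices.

Adjacent intervals: C𝄪3→E♯3 = minor third; E♯3→A♯3 = perfect fourth.
The largest is E♯3 to A♯3, a perfect fourth (5 semitones).

perfect 4th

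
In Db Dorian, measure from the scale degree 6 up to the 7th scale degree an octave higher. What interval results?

minor ninth

Spelling Db Dorian: Db Eb Fb Gb Ab Bb Cb.
That puts Bb below Cb.
9 letter names make it a ninth; at 13 semitones (a half step narrower than major) the quality is minor.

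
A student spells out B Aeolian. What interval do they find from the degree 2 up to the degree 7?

minor sixth

The scale runs B C# D E F# G A.
Degree 2 = C#; 7th degree = A.
From C# to A: 8 semitones over a sixth = minor.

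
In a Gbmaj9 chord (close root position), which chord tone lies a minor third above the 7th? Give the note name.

Ab

The chord tones of Gbmaj9 are Gb-Bb-Db-F-Ab.
The 7th is F. A minor third above F is Ab.
Ab is the chord's 9th.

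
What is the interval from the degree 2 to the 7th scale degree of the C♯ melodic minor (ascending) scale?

M6

The scale runs C♯ D♯ E F♯ G♯ A♯ B♯.
Degree 2 = D♯; degree 7 = B♯.
D♯ up to B♯ spans 6 letter names and 9 semitones — a major sixth.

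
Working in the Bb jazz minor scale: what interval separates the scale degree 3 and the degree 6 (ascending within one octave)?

augmented fourth

Bb melodic minor: Bb C Db Eb F G A.
Scale degree 3 = Db; degree 6 = G.
From Db to G: 6 semitones over a fourth = augmented.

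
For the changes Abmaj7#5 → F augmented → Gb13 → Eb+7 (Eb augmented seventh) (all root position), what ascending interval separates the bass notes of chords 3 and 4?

The roots are Gb and Eb.
Counting 6 letters and 9 half steps from Gb gives a major sixth.

major sixth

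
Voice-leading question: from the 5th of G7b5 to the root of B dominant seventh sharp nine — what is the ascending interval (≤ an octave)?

G7b5 has Db as its 5th, and B dominant seventh sharp nine has B as its root.
6 letter names make it a sixth; at 10 semitones (a half step wider than major) the quality is augmented.

augmented sixth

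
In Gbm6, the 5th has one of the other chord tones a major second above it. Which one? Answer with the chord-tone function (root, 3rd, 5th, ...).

6th

Spelling the chord: Gb–Bbb–Db–Eb.
The 5th is Db. A major second above Db is Eb.
Eb is the chord's 6th.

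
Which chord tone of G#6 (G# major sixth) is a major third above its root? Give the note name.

B#

The chord tones of G#6 (G# major sixth) are G#-B#-D#-E#.
The root is G#. A major third above G# is B#.
B# is the chord's 3rd.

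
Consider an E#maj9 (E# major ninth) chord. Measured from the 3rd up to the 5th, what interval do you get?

Spelling the chord: E#-G##-B#-D##-F##.
3rd = G##; 5th = B#.
G## up to B# is 3 semitones, a half step narrower than a major third, so the interval is minor.

minor third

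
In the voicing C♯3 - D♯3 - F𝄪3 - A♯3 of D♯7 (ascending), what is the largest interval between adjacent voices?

Adjacent intervals: C♯3→D♯3 = major second; D♯3→F𝄪3 = major third; F𝄪3→A♯3 = minor third.
The largest is D♯3 to F𝄪3, a major third (4 semitones).

M3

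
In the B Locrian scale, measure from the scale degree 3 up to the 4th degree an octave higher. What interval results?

major 9th

B locrian: B C D E F G A.
The scale degree 3 is D and the 4th scale degree (up an octave) is E.
Counting 9 letters and 14 half steps from D gives a major ninth.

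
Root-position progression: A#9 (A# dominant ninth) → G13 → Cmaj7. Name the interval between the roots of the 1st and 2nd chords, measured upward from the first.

d7

The roots are A# and G.
7 letter names make it a seventh; at 9 semitones (a whole step narrower than major) the quality is diminished.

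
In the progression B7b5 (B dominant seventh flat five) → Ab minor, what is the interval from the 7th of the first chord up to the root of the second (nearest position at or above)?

B7b5 (B dominant seventh flat five) has A as its 7th, and Ab minor has Ab as its root.
A up to Ab is 11 semitones, a half step narrower than a perfect octave, so the interval is diminished.

d8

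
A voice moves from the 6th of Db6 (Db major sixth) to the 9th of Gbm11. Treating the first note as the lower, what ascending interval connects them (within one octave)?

minor seventh

Db6 (Db major sixth) has Bb as its 6th, and Gbm11 has Ab as its 9th.
From Bb to Ab: 10 semitones over a seventh = minor.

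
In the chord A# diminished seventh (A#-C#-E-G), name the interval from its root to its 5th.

diminished fifth

So we need the interval from A# up to E.
5 letter names make it a fifth; at 6 semitones (a half step narrower than perfect) the quality is diminished.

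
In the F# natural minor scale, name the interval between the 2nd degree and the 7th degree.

F# natural minor: F# G# A B C# D E.
2nd degree = G#; degree 7 = E.
From G# to E: 8 semitones over a sixth = minor.

minor sixth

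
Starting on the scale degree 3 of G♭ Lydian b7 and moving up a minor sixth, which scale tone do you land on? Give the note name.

The scale is G♭ A♭ B♭ C D♭ E♭ F♭.
The scale degree 3 is B♭; a minor sixth above that is G♭ — scale degree 1.

Gb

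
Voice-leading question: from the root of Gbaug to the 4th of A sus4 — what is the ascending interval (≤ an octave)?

augmented fifth

The root of Gbaug is Gb; the 4th of A sus4 is D.
5 letter names make it a fifth; at 8 semitones (a half step wider than perfect) the quality is augmented.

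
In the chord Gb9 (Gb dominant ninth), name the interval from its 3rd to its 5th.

minor 3rd

Spelling the chord: Gb, Bb, Db, Fb, Ab.
So we need the interval from Bb up to Db.
Bb up to Db is 3 semitones, a half step narrower than a major third, so the interval is minor.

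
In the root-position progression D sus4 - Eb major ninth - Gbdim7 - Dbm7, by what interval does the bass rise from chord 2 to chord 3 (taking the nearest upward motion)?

minor 3rd

The roots are Eb and Gb.
3 letter names make it a third; at 3 semitones (a half step narrower than major) the quality is minor.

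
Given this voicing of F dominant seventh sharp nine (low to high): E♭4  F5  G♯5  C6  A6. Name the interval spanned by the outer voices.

augmented 18th

The outer voices are E♭4 and A6.
From E♭ to A: 30 semitones over a 18th = augmented.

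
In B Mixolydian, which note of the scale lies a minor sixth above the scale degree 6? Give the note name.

E

The scale is B C# D# E F# G# A.
The scale degree 6 is G#; a minor sixth above that is E — scale degree 4.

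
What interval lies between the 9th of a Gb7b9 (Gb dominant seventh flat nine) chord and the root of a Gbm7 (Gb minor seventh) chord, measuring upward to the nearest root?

The 9th of Gb7b9 (Gb dominant seventh flat nine) is Abb; the root of Gbm7 (Gb minor seventh) is Gb.
Counting 7 letters and 11 half steps from Abb gives a major seventh.

M7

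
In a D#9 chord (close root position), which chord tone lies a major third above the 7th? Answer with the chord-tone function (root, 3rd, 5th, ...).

9th

D#9 (D# dominant ninth) is spelled D# F## A# C# E#.
The 7th is C#. A major third above C# is E#.
E# is the chord's 9th.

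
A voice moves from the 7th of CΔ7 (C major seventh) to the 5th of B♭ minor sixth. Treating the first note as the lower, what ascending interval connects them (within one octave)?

diminished fifth

The 7th of CΔ7 (C major seventh) is B; the 5th of B♭ minor sixth is F.
5 letter names make it a fifth; at 6 semitones (a half step narrower than perfect) the quality is diminished.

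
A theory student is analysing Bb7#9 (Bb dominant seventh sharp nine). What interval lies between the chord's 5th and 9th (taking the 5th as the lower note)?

Spelling the chord: Bb, D, F, Ab, C#.
So we need the interval from F up to C#.
5 letter names make it a fifth; at 8 semitones (a half step wider than perfect) the quality is augmented.

augmented fifth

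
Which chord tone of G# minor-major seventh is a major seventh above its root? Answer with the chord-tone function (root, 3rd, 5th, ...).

The chord tones of G#m(maj7) (G# minor-major seventh) are G#–B–D#–F##.
The root is G#. A major seventh above G# is F##.
F## is the chord's 7th.

7th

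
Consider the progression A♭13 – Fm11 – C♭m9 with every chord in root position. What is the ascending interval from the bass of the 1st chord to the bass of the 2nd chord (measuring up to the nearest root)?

major sixth

The roots are A♭ and F.
Counting 6 letters and 9 half steps from A♭ gives a major sixth.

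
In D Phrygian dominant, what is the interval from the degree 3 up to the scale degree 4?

Spelling D Phrygian dominant: D E♭ F♯ G A B♭ C.
Degree 3 = F♯; 4th degree = G.
F♯ up to G is 1 semitone, a half step narrower than a major second, so the interval is minor.

minor second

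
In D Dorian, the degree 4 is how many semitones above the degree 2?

3

The scale is D E F G A B C.
E up to G is a minor third — 3 semitones.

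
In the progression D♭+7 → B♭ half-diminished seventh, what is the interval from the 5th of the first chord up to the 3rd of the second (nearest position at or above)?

d4

D♭+7 has A as its 5th, and B♭ half-diminished seventh has D♭ as its 3rd.
4 letter names make it a fourth; at 4 semitones (a half step narrower than perfect) the quality is diminished.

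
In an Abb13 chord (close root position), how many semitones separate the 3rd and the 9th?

Spelling the chord: Abb–Cb–Ebb–Gbb–Bbb–Fb.
Cb to Bbb is a minor seventh: 10 semitones.

10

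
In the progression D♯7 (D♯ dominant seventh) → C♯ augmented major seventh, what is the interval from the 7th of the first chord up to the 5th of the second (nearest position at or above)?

D♯7 (D♯ dominant seventh) has C♯ as its 7th, and C♯ augmented major seventh has G𝄪 as its 5th.
C♯ up to G𝄪 is 8 semitones, a half step wider than a perfect fifth, so the interval is augmented.

augmented 5th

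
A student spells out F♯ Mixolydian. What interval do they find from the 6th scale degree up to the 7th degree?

F♯ mixolydian: F♯ G♯ A♯ B C♯ D♯ E.
So we need the interval from D♯ up to E.
From D♯ to E: 1 semitone over a second = minor.

minor second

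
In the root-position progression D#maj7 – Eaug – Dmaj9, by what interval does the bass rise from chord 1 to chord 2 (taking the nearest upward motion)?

The roots are D# and E.
2 letter names make it a second; at 1 semitone (a half step narrower than major) the quality is minor.

minor second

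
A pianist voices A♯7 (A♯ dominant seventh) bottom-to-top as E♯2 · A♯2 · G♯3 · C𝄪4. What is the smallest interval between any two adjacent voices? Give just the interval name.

Adjacent intervals: E♯2→A♯2 = perfect fourth; A♯2→G♯3 = minor seventh; G♯3→C𝄪4 = augmented fourth.
The smallest is E♯2 to A♯2, a perfect fourth (5 semitones).

perfect fourth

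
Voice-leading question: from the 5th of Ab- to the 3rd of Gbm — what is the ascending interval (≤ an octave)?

diminished fifth

Ab- has Eb as its 5th, and Gbm has Bbb as its 3rd.
Eb up to Bbb is 6 semitones, a half step narrower than a perfect fifth, so the interval is diminished.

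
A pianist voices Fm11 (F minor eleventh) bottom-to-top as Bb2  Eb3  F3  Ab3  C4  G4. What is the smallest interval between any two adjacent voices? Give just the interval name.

major second

Adjacent intervals: Bb2→Eb3 = perfect fourth; Eb3→F3 = major second; F3→Ab3 = minor third; Ab3→C4 = major third; C4→G4 = perfect fifth.
The smallest is Eb3 to F3, a major second (2 semitones).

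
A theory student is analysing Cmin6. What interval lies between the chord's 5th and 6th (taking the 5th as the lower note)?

The chord tones of Cmin6 (C minor sixth) are C–E♭–G–A.
So we need the interval from G up to A.
G up to A spans 2 letter names and 2 semitones — a major second.

M2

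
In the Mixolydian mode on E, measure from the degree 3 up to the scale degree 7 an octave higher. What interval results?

diminished twelfth

Spelling the Mixolydian mode on E: E F# G# A B C# D.
So we need the interval from G# up to D.
From G# to D: 18 semitones over a twelfth = diminished.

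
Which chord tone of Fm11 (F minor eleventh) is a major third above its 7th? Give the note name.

F minor eleventh: F Ab C Eb G Bb.
The 7th is Eb. A major third above Eb is G.
G is the chord's 9th.

G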